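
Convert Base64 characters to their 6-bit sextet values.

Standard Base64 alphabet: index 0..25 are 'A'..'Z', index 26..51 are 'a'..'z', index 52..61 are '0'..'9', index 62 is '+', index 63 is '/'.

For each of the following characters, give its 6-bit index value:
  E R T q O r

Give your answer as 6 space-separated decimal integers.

'E': A..Z range, ord('E') − ord('A') = 4
'R': A..Z range, ord('R') − ord('A') = 17
'T': A..Z range, ord('T') − ord('A') = 19
'q': a..z range, 26 + ord('q') − ord('a') = 42
'O': A..Z range, ord('O') − ord('A') = 14
'r': a..z range, 26 + ord('r') − ord('a') = 43

Answer: 4 17 19 42 14 43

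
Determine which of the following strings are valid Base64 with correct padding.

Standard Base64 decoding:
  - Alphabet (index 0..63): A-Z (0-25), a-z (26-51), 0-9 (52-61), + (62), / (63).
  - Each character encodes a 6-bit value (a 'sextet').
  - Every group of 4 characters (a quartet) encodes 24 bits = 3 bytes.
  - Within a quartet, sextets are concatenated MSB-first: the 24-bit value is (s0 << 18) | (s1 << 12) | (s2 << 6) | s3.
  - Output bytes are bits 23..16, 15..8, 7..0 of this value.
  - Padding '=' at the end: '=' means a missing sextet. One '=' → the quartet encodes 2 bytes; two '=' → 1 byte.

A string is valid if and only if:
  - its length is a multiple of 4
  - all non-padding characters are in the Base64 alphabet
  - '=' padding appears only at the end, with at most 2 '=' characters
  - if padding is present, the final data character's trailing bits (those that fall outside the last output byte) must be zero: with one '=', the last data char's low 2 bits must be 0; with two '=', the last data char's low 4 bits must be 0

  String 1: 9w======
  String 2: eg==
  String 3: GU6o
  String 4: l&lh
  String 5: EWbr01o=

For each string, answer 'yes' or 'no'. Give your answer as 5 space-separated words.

String 1: '9w======' → invalid (6 pad chars (max 2))
String 2: 'eg==' → valid
String 3: 'GU6o' → valid
String 4: 'l&lh' → invalid (bad char(s): ['&'])
String 5: 'EWbr01o=' → valid

Answer: no yes yes no yes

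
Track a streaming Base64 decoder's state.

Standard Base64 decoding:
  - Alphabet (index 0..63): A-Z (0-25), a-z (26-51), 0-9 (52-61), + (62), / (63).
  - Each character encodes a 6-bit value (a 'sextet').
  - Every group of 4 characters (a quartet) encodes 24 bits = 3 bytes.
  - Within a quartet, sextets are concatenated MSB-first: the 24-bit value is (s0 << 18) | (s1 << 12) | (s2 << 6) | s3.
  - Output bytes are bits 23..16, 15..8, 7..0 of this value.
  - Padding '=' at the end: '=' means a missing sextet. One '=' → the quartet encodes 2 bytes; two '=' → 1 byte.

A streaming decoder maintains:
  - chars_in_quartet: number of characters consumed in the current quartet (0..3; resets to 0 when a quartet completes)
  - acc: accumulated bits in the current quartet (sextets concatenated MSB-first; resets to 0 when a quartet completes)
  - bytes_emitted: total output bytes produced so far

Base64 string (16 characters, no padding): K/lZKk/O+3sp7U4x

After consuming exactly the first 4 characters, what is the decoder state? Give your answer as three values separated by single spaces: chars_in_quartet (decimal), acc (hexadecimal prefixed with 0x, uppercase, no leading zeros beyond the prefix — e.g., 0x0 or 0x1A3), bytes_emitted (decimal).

Answer: 0 0x0 3

Derivation:
After char 0 ('K'=10): chars_in_quartet=1 acc=0xA bytes_emitted=0
After char 1 ('/'=63): chars_in_quartet=2 acc=0x2BF bytes_emitted=0
After char 2 ('l'=37): chars_in_quartet=3 acc=0xAFE5 bytes_emitted=0
After char 3 ('Z'=25): chars_in_quartet=4 acc=0x2BF959 -> emit 2B F9 59, reset; bytes_emitted=3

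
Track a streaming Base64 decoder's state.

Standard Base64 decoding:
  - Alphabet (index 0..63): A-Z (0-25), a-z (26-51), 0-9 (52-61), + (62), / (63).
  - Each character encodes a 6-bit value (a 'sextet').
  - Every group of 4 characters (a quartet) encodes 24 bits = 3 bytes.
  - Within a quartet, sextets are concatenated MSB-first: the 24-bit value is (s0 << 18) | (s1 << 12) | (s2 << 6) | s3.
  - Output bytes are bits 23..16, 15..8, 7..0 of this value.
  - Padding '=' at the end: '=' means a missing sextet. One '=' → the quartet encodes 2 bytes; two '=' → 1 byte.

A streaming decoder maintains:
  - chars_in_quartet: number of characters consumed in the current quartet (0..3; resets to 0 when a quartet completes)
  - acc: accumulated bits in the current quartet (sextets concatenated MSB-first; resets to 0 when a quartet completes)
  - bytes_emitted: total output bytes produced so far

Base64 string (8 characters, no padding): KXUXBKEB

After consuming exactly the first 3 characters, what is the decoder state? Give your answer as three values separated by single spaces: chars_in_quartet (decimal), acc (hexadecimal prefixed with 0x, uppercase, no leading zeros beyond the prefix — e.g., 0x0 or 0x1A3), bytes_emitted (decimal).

Answer: 3 0xA5D4 0

Derivation:
After char 0 ('K'=10): chars_in_quartet=1 acc=0xA bytes_emitted=0
After char 1 ('X'=23): chars_in_quartet=2 acc=0x297 bytes_emitted=0
After char 2 ('U'=20): chars_in_quartet=3 acc=0xA5D4 bytes_emitted=0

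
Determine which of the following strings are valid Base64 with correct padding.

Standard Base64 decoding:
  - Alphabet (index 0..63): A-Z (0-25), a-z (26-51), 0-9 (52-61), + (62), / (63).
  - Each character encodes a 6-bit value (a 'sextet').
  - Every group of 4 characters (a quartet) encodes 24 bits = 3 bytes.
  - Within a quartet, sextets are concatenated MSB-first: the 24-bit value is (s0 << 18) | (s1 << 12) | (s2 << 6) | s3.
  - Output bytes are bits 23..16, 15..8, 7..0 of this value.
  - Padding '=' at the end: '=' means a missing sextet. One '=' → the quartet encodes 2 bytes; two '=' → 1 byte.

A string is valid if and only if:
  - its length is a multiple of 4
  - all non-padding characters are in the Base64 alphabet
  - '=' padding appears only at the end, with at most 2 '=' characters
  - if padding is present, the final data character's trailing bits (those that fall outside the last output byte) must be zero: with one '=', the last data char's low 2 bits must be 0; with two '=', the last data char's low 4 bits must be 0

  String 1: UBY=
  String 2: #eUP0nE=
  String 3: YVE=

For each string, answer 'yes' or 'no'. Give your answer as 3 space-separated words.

String 1: 'UBY=' → valid
String 2: '#eUP0nE=' → invalid (bad char(s): ['#'])
String 3: 'YVE=' → valid

Answer: yes no yes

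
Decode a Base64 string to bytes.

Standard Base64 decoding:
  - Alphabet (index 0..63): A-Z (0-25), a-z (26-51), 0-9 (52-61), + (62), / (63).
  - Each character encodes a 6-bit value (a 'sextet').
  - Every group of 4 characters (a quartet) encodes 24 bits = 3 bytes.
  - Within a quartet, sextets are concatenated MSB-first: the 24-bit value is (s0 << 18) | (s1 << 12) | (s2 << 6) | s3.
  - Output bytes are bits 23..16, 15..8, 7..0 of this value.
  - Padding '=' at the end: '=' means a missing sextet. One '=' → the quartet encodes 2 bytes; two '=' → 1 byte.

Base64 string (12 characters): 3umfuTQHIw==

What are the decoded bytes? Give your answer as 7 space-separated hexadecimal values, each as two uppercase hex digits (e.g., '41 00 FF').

Answer: DE E9 9F B9 34 07 23

Derivation:
After char 0 ('3'=55): chars_in_quartet=1 acc=0x37 bytes_emitted=0
After char 1 ('u'=46): chars_in_quartet=2 acc=0xDEE bytes_emitted=0
After char 2 ('m'=38): chars_in_quartet=3 acc=0x37BA6 bytes_emitted=0
After char 3 ('f'=31): chars_in_quartet=4 acc=0xDEE99F -> emit DE E9 9F, reset; bytes_emitted=3
After char 4 ('u'=46): chars_in_quartet=1 acc=0x2E bytes_emitted=3
After char 5 ('T'=19): chars_in_quartet=2 acc=0xB93 bytes_emitted=3
After char 6 ('Q'=16): chars_in_quartet=3 acc=0x2E4D0 bytes_emitted=3
After char 7 ('H'=7): chars_in_quartet=4 acc=0xB93407 -> emit B9 34 07, reset; bytes_emitted=6
After char 8 ('I'=8): chars_in_quartet=1 acc=0x8 bytes_emitted=6
After char 9 ('w'=48): chars_in_quartet=2 acc=0x230 bytes_emitted=6
Padding '==': partial quartet acc=0x230 -> emit 23; bytes_emitted=7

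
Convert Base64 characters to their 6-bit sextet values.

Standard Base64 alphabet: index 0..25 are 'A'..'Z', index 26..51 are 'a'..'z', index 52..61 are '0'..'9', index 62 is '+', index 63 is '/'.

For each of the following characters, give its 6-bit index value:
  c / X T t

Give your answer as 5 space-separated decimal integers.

Answer: 28 63 23 19 45

Derivation:
'c': a..z range, 26 + ord('c') − ord('a') = 28
'/': index 63
'X': A..Z range, ord('X') − ord('A') = 23
'T': A..Z range, ord('T') − ord('A') = 19
't': a..z range, 26 + ord('t') − ord('a') = 45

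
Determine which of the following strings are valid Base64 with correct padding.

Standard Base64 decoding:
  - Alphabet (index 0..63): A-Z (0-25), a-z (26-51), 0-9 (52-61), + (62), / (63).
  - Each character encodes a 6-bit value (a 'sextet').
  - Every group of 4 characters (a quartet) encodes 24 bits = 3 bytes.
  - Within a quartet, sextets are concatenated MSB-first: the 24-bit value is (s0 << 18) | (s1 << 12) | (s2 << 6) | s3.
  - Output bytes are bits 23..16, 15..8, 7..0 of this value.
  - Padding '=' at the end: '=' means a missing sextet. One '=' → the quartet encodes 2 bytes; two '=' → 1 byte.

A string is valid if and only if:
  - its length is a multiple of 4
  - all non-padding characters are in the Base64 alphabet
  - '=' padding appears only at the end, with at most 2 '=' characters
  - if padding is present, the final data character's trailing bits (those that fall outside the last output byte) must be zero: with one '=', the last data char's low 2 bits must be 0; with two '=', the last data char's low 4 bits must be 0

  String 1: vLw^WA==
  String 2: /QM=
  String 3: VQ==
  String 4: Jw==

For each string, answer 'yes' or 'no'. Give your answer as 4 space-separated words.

String 1: 'vLw^WA==' → invalid (bad char(s): ['^'])
String 2: '/QM=' → valid
String 3: 'VQ==' → valid
String 4: 'Jw==' → valid

Answer: no yes yes yes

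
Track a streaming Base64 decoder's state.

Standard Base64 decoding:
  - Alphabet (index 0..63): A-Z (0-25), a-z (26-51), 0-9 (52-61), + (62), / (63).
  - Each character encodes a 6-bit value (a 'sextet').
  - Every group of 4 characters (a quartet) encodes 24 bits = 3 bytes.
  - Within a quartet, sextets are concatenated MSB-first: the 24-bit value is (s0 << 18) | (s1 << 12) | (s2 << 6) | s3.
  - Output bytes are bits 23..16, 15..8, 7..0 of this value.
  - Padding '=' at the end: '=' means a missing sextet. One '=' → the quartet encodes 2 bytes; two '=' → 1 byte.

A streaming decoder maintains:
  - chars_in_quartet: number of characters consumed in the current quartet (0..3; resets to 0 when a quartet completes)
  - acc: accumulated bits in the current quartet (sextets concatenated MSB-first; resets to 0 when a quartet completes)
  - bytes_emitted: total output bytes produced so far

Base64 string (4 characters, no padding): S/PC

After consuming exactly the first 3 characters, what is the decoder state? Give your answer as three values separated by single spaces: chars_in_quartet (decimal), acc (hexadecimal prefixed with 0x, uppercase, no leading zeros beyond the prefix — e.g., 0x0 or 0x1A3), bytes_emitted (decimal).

After char 0 ('S'=18): chars_in_quartet=1 acc=0x12 bytes_emitted=0
After char 1 ('/'=63): chars_in_quartet=2 acc=0x4BF bytes_emitted=0
After char 2 ('P'=15): chars_in_quartet=3 acc=0x12FCF bytes_emitted=0

Answer: 3 0x12FCF 0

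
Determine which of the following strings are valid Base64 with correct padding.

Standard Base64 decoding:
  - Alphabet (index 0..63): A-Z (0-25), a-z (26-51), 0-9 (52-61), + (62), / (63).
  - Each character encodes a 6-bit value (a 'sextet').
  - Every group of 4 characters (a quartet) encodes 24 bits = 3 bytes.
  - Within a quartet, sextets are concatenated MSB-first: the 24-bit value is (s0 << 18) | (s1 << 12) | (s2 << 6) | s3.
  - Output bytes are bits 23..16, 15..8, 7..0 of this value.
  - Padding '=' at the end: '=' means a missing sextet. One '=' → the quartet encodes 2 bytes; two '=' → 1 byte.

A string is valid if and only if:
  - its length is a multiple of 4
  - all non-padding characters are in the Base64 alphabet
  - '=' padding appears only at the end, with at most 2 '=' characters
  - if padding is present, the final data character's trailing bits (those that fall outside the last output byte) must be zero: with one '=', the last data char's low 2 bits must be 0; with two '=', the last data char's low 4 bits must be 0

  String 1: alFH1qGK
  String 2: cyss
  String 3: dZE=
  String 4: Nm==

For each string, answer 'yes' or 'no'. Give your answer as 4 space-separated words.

String 1: 'alFH1qGK' → valid
String 2: 'cyss' → valid
String 3: 'dZE=' → valid
String 4: 'Nm==' → invalid (bad trailing bits)

Answer: yes yes yes no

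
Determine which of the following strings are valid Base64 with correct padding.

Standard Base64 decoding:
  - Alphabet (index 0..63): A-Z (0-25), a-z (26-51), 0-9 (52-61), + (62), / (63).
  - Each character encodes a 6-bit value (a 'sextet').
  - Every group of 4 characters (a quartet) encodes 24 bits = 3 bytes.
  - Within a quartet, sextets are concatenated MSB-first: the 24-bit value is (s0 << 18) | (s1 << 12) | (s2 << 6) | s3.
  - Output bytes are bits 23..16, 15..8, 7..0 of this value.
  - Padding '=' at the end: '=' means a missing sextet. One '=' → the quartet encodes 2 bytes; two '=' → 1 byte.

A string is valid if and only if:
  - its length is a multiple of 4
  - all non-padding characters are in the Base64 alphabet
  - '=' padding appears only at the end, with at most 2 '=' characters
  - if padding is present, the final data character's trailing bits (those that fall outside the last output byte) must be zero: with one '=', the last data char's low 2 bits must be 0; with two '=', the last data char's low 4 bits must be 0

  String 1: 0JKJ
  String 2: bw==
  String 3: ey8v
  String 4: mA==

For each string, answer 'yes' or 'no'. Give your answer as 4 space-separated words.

Answer: yes yes yes yes

Derivation:
String 1: '0JKJ' → valid
String 2: 'bw==' → valid
String 3: 'ey8v' → valid
String 4: 'mA==' → valid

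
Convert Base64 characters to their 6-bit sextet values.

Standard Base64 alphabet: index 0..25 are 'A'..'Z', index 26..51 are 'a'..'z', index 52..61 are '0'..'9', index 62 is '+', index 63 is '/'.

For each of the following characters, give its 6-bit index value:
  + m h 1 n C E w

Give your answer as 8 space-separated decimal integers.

'+': index 62
'm': a..z range, 26 + ord('m') − ord('a') = 38
'h': a..z range, 26 + ord('h') − ord('a') = 33
'1': 0..9 range, 52 + ord('1') − ord('0') = 53
'n': a..z range, 26 + ord('n') − ord('a') = 39
'C': A..Z range, ord('C') − ord('A') = 2
'E': A..Z range, ord('E') − ord('A') = 4
'w': a..z range, 26 + ord('w') − ord('a') = 48

Answer: 62 38 33 53 39 2 4 48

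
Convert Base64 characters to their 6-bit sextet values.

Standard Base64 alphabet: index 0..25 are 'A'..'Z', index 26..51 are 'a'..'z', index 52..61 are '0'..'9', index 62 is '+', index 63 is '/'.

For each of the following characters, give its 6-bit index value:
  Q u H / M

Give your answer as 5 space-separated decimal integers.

'Q': A..Z range, ord('Q') − ord('A') = 16
'u': a..z range, 26 + ord('u') − ord('a') = 46
'H': A..Z range, ord('H') − ord('A') = 7
'/': index 63
'M': A..Z range, ord('M') − ord('A') = 12

Answer: 16 46 7 63 12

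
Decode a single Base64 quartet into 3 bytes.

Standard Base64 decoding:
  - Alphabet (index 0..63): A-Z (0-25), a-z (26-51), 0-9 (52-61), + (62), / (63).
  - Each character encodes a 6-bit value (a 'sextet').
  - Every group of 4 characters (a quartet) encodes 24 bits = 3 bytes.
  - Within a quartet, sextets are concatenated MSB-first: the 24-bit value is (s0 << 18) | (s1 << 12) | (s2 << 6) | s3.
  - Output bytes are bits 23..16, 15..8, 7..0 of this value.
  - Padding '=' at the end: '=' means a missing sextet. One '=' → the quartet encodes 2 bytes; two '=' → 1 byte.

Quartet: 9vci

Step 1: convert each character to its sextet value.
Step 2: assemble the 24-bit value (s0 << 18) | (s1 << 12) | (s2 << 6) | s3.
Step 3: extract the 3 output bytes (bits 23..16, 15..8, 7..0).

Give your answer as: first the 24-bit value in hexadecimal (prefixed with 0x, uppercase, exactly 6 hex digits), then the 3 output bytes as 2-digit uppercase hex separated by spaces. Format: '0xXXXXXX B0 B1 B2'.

Answer: 0xF6F722 F6 F7 22

Derivation:
Sextets: 9=61, v=47, c=28, i=34
24-bit: (61<<18) | (47<<12) | (28<<6) | 34
      = 0xF40000 | 0x02F000 | 0x000700 | 0x000022
      = 0xF6F722
Bytes: (v>>16)&0xFF=F6, (v>>8)&0xFF=F7, v&0xFF=22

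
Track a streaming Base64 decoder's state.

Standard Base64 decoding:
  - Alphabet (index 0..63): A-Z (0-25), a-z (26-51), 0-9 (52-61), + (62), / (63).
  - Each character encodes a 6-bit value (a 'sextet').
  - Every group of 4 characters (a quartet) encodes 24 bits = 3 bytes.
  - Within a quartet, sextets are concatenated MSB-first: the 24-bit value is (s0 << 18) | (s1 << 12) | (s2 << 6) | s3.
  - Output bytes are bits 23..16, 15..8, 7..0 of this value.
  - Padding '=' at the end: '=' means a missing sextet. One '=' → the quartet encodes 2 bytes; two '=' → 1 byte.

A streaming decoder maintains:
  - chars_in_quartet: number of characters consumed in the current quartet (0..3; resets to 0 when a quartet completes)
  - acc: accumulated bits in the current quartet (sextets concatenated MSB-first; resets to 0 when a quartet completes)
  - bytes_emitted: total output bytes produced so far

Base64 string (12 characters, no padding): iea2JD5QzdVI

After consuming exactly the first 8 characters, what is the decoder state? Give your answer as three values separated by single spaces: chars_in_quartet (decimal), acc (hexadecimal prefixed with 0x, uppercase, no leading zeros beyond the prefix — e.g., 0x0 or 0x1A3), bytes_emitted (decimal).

After char 0 ('i'=34): chars_in_quartet=1 acc=0x22 bytes_emitted=0
After char 1 ('e'=30): chars_in_quartet=2 acc=0x89E bytes_emitted=0
After char 2 ('a'=26): chars_in_quartet=3 acc=0x2279A bytes_emitted=0
After char 3 ('2'=54): chars_in_quartet=4 acc=0x89E6B6 -> emit 89 E6 B6, reset; bytes_emitted=3
After char 4 ('J'=9): chars_in_quartet=1 acc=0x9 bytes_emitted=3
After char 5 ('D'=3): chars_in_quartet=2 acc=0x243 bytes_emitted=3
After char 6 ('5'=57): chars_in_quartet=3 acc=0x90F9 bytes_emitted=3
After char 7 ('Q'=16): chars_in_quartet=4 acc=0x243E50 -> emit 24 3E 50, reset; bytes_emitted=6

Answer: 0 0x0 6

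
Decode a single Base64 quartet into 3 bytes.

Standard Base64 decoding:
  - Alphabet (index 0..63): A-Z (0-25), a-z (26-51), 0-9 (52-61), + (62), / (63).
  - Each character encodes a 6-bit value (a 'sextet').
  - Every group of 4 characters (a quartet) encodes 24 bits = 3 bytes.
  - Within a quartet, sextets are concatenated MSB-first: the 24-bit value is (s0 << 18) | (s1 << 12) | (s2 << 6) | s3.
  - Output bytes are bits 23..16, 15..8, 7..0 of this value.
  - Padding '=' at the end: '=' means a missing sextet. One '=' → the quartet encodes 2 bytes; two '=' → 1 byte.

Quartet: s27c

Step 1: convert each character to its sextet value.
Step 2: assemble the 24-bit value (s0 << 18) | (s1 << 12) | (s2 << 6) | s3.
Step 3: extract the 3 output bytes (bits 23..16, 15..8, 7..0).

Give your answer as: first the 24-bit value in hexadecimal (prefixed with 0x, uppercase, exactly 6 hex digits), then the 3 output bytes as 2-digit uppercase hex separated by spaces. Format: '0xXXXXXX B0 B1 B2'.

Answer: 0xB36EDC B3 6E DC

Derivation:
Sextets: s=44, 2=54, 7=59, c=28
24-bit: (44<<18) | (54<<12) | (59<<6) | 28
      = 0xB00000 | 0x036000 | 0x000EC0 | 0x00001C
      = 0xB36EDC
Bytes: (v>>16)&0xFF=B3, (v>>8)&0xFF=6E, v&0xFF=DC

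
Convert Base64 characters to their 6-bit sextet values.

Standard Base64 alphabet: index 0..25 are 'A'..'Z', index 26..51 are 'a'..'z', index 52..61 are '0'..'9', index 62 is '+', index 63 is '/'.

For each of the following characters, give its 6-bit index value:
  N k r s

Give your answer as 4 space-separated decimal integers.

'N': A..Z range, ord('N') − ord('A') = 13
'k': a..z range, 26 + ord('k') − ord('a') = 36
'r': a..z range, 26 + ord('r') − ord('a') = 43
's': a..z range, 26 + ord('s') − ord('a') = 44

Answer: 13 36 43 44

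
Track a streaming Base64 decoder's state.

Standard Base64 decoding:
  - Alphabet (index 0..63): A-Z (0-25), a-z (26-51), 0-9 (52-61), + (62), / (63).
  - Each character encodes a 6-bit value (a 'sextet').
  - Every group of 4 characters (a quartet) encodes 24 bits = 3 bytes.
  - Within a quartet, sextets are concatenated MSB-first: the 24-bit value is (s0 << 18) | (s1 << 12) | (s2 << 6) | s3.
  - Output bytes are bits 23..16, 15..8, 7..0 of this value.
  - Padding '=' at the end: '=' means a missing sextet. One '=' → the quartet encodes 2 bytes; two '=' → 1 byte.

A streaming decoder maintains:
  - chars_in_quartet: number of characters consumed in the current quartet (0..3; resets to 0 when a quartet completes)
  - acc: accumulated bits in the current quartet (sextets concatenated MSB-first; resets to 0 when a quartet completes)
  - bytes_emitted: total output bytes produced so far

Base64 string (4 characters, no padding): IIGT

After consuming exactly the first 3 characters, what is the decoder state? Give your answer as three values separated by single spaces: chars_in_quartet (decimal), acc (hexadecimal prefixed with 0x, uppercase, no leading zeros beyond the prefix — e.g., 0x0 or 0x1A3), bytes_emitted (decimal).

Answer: 3 0x8206 0

Derivation:
After char 0 ('I'=8): chars_in_quartet=1 acc=0x8 bytes_emitted=0
After char 1 ('I'=8): chars_in_quartet=2 acc=0x208 bytes_emitted=0
After char 2 ('G'=6): chars_in_quartet=3 acc=0x8206 bytes_emitted=0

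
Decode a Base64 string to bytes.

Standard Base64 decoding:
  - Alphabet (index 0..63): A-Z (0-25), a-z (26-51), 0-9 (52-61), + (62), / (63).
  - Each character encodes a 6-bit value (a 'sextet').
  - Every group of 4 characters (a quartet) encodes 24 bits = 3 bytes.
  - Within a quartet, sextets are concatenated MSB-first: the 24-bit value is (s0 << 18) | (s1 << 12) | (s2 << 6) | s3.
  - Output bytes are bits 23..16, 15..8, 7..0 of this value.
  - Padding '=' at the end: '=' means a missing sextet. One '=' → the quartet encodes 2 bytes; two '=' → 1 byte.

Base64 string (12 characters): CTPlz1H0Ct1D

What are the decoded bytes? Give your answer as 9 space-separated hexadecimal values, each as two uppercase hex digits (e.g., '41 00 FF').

After char 0 ('C'=2): chars_in_quartet=1 acc=0x2 bytes_emitted=0
After char 1 ('T'=19): chars_in_quartet=2 acc=0x93 bytes_emitted=0
After char 2 ('P'=15): chars_in_quartet=3 acc=0x24CF bytes_emitted=0
After char 3 ('l'=37): chars_in_quartet=4 acc=0x933E5 -> emit 09 33 E5, reset; bytes_emitted=3
After char 4 ('z'=51): chars_in_quartet=1 acc=0x33 bytes_emitted=3
After char 5 ('1'=53): chars_in_quartet=2 acc=0xCF5 bytes_emitted=3
After char 6 ('H'=7): chars_in_quartet=3 acc=0x33D47 bytes_emitted=3
After char 7 ('0'=52): chars_in_quartet=4 acc=0xCF51F4 -> emit CF 51 F4, reset; bytes_emitted=6
After char 8 ('C'=2): chars_in_quartet=1 acc=0x2 bytes_emitted=6
After char 9 ('t'=45): chars_in_quartet=2 acc=0xAD bytes_emitted=6
After char 10 ('1'=53): chars_in_quartet=3 acc=0x2B75 bytes_emitted=6
After char 11 ('D'=3): chars_in_quartet=4 acc=0xADD43 -> emit 0A DD 43, reset; bytes_emitted=9

Answer: 09 33 E5 CF 51 F4 0A DD 43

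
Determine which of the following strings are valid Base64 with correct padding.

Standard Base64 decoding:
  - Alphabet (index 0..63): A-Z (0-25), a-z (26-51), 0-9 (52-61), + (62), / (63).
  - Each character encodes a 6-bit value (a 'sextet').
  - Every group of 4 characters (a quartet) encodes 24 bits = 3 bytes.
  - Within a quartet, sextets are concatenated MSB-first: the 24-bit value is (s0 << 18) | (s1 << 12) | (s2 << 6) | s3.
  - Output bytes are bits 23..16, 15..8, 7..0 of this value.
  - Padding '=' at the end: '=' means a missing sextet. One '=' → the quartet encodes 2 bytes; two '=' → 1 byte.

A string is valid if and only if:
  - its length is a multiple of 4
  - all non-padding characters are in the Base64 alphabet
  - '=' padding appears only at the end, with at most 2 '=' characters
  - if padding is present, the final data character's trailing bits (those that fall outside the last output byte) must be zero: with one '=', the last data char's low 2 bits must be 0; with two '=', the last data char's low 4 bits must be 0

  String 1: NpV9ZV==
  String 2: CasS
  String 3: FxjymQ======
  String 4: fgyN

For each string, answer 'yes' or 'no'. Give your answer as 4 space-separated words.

String 1: 'NpV9ZV==' → invalid (bad trailing bits)
String 2: 'CasS' → valid
String 3: 'FxjymQ======' → invalid (6 pad chars (max 2))
String 4: 'fgyN' → valid

Answer: no yes no yes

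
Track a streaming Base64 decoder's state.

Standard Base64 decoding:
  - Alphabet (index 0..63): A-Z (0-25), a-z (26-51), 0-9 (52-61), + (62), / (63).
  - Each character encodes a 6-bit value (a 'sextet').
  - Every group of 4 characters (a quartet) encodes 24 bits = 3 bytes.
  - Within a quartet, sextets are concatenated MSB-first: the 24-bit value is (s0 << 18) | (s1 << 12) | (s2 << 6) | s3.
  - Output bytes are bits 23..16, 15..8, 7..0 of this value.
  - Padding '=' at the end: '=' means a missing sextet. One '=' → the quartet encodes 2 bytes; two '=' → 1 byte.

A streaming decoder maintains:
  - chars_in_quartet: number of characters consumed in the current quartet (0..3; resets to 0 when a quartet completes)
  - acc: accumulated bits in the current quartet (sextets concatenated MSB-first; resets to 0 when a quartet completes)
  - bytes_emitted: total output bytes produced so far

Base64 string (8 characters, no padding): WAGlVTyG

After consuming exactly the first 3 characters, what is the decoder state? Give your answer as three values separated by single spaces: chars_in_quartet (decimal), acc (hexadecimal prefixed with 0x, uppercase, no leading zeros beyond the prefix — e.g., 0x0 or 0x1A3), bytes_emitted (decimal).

Answer: 3 0x16006 0

Derivation:
After char 0 ('W'=22): chars_in_quartet=1 acc=0x16 bytes_emitted=0
After char 1 ('A'=0): chars_in_quartet=2 acc=0x580 bytes_emitted=0
After char 2 ('G'=6): chars_in_quartet=3 acc=0x16006 bytes_emitted=0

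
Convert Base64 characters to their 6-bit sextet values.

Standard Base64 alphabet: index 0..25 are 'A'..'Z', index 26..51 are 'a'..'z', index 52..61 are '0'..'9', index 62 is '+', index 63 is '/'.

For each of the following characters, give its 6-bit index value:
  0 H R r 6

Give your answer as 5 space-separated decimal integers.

Answer: 52 7 17 43 58

Derivation:
'0': 0..9 range, 52 + ord('0') − ord('0') = 52
'H': A..Z range, ord('H') − ord('A') = 7
'R': A..Z range, ord('R') − ord('A') = 17
'r': a..z range, 26 + ord('r') − ord('a') = 43
'6': 0..9 range, 52 + ord('6') − ord('0') = 58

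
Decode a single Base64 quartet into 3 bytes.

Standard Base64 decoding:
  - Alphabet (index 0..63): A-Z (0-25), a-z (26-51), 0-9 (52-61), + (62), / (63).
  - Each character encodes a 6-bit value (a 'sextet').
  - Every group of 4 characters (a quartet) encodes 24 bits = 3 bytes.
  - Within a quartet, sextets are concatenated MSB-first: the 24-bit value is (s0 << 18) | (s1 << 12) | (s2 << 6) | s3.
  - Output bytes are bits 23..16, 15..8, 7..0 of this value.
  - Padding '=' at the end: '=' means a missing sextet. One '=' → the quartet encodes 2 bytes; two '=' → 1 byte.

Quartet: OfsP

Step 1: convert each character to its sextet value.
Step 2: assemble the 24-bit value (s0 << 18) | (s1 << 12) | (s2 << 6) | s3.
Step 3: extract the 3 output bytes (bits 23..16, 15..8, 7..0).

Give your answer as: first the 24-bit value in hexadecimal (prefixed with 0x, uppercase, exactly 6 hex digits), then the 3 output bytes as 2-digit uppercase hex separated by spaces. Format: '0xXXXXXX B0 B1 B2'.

Sextets: O=14, f=31, s=44, P=15
24-bit: (14<<18) | (31<<12) | (44<<6) | 15
      = 0x380000 | 0x01F000 | 0x000B00 | 0x00000F
      = 0x39FB0F
Bytes: (v>>16)&0xFF=39, (v>>8)&0xFF=FB, v&0xFF=0F

Answer: 0x39FB0F 39 FB 0F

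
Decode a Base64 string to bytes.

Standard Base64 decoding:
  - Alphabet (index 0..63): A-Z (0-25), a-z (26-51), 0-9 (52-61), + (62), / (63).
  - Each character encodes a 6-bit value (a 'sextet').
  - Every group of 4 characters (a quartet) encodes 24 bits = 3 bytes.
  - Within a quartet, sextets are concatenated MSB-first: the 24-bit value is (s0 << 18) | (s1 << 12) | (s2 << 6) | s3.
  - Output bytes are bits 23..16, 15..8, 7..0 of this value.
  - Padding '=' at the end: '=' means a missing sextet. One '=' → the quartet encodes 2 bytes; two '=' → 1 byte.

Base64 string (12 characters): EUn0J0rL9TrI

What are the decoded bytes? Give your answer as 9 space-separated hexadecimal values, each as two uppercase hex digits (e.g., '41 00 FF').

Answer: 11 49 F4 27 4A CB F5 3A C8

Derivation:
After char 0 ('E'=4): chars_in_quartet=1 acc=0x4 bytes_emitted=0
After char 1 ('U'=20): chars_in_quartet=2 acc=0x114 bytes_emitted=0
After char 2 ('n'=39): chars_in_quartet=3 acc=0x4527 bytes_emitted=0
After char 3 ('0'=52): chars_in_quartet=4 acc=0x1149F4 -> emit 11 49 F4, reset; bytes_emitted=3
After char 4 ('J'=9): chars_in_quartet=1 acc=0x9 bytes_emitted=3
After char 5 ('0'=52): chars_in_quartet=2 acc=0x274 bytes_emitted=3
After char 6 ('r'=43): chars_in_quartet=3 acc=0x9D2B bytes_emitted=3
After char 7 ('L'=11): chars_in_quartet=4 acc=0x274ACB -> emit 27 4A CB, reset; bytes_emitted=6
After char 8 ('9'=61): chars_in_quartet=1 acc=0x3D bytes_emitted=6
After char 9 ('T'=19): chars_in_quartet=2 acc=0xF53 bytes_emitted=6
After char 10 ('r'=43): chars_in_quartet=3 acc=0x3D4EB bytes_emitted=6
After char 11 ('I'=8): chars_in_quartet=4 acc=0xF53AC8 -> emit F5 3A C8, reset; bytes_emitted=9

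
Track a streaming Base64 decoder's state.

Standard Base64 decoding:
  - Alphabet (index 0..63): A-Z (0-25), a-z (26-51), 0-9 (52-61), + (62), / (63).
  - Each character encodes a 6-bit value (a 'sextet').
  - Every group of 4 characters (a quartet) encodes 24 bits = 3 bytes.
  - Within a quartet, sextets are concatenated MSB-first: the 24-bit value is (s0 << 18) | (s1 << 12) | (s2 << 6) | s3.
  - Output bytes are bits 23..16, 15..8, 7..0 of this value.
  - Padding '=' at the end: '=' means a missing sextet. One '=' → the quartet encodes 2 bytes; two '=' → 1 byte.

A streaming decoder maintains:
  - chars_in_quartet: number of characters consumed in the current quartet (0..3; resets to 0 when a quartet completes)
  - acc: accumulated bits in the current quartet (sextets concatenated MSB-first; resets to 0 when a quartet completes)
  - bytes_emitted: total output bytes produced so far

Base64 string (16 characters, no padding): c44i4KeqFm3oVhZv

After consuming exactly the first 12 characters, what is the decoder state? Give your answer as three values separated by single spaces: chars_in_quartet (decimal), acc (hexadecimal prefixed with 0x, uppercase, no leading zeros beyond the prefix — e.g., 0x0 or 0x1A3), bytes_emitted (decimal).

After char 0 ('c'=28): chars_in_quartet=1 acc=0x1C bytes_emitted=0
After char 1 ('4'=56): chars_in_quartet=2 acc=0x738 bytes_emitted=0
After char 2 ('4'=56): chars_in_quartet=3 acc=0x1CE38 bytes_emitted=0
After char 3 ('i'=34): chars_in_quartet=4 acc=0x738E22 -> emit 73 8E 22, reset; bytes_emitted=3
After char 4 ('4'=56): chars_in_quartet=1 acc=0x38 bytes_emitted=3
After char 5 ('K'=10): chars_in_quartet=2 acc=0xE0A bytes_emitted=3
After char 6 ('e'=30): chars_in_quartet=3 acc=0x3829E bytes_emitted=3
After char 7 ('q'=42): chars_in_quartet=4 acc=0xE0A7AA -> emit E0 A7 AA, reset; bytes_emitted=6
After char 8 ('F'=5): chars_in_quartet=1 acc=0x5 bytes_emitted=6
After char 9 ('m'=38): chars_in_quartet=2 acc=0x166 bytes_emitted=6
After char 10 ('3'=55): chars_in_quartet=3 acc=0x59B7 bytes_emitted=6
After char 11 ('o'=40): chars_in_quartet=4 acc=0x166DE8 -> emit 16 6D E8, reset; bytes_emitted=9

Answer: 0 0x0 9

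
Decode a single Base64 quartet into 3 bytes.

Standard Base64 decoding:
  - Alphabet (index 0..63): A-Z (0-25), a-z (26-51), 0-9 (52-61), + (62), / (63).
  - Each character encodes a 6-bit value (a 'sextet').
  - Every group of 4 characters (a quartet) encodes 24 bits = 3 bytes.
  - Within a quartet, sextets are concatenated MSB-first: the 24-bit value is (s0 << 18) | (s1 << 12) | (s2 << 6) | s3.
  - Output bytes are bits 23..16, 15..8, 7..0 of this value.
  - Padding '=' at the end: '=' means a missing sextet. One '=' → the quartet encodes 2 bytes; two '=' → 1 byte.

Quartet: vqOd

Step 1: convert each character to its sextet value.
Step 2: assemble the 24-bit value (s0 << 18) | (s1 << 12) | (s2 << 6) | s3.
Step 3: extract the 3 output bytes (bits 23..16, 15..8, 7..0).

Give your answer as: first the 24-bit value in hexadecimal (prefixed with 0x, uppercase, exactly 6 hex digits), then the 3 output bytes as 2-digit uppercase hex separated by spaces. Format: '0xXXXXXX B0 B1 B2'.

Answer: 0xBEA39D BE A3 9D

Derivation:
Sextets: v=47, q=42, O=14, d=29
24-bit: (47<<18) | (42<<12) | (14<<6) | 29
      = 0xBC0000 | 0x02A000 | 0x000380 | 0x00001D
      = 0xBEA39D
Bytes: (v>>16)&0xFF=BE, (v>>8)&0xFF=A3, v&0xFF=9D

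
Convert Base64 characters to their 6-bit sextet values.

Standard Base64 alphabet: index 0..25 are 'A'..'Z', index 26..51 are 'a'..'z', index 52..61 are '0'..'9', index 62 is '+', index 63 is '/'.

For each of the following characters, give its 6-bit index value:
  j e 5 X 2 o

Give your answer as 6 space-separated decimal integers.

Answer: 35 30 57 23 54 40

Derivation:
'j': a..z range, 26 + ord('j') − ord('a') = 35
'e': a..z range, 26 + ord('e') − ord('a') = 30
'5': 0..9 range, 52 + ord('5') − ord('0') = 57
'X': A..Z range, ord('X') − ord('A') = 23
'2': 0..9 range, 52 + ord('2') − ord('0') = 54
'o': a..z range, 26 + ord('o') − ord('a') = 40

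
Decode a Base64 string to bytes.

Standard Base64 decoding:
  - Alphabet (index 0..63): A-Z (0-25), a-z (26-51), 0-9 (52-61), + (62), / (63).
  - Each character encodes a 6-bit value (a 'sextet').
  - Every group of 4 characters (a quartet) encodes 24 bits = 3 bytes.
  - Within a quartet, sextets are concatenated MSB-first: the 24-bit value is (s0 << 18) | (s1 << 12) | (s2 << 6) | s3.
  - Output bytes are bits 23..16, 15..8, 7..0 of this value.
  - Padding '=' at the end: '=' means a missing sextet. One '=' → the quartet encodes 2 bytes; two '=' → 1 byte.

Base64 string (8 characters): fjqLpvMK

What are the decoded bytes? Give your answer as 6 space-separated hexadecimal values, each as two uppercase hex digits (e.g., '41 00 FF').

Answer: 7E 3A 8B A6 F3 0A

Derivation:
After char 0 ('f'=31): chars_in_quartet=1 acc=0x1F bytes_emitted=0
After char 1 ('j'=35): chars_in_quartet=2 acc=0x7E3 bytes_emitted=0
After char 2 ('q'=42): chars_in_quartet=3 acc=0x1F8EA bytes_emitted=0
After char 3 ('L'=11): chars_in_quartet=4 acc=0x7E3A8B -> emit 7E 3A 8B, reset; bytes_emitted=3
After char 4 ('p'=41): chars_in_quartet=1 acc=0x29 bytes_emitted=3
After char 5 ('v'=47): chars_in_quartet=2 acc=0xA6F bytes_emitted=3
After char 6 ('M'=12): chars_in_quartet=3 acc=0x29BCC bytes_emitted=3
After char 7 ('K'=10): chars_in_quartet=4 acc=0xA6F30A -> emit A6 F3 0A, reset; bytes_emitted=6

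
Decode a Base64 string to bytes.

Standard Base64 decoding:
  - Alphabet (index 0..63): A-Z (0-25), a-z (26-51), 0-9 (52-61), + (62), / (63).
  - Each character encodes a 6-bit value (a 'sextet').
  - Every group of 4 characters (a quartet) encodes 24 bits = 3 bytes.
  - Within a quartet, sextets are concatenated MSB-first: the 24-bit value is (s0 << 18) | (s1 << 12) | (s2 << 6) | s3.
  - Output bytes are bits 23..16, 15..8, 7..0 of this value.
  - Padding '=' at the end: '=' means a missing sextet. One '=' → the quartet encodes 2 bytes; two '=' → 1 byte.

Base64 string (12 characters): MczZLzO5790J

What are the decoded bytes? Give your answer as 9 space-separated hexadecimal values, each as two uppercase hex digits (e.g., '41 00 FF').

After char 0 ('M'=12): chars_in_quartet=1 acc=0xC bytes_emitted=0
After char 1 ('c'=28): chars_in_quartet=2 acc=0x31C bytes_emitted=0
After char 2 ('z'=51): chars_in_quartet=3 acc=0xC733 bytes_emitted=0
After char 3 ('Z'=25): chars_in_quartet=4 acc=0x31CCD9 -> emit 31 CC D9, reset; bytes_emitted=3
After char 4 ('L'=11): chars_in_quartet=1 acc=0xB bytes_emitted=3
After char 5 ('z'=51): chars_in_quartet=2 acc=0x2F3 bytes_emitted=3
After char 6 ('O'=14): chars_in_quartet=3 acc=0xBCCE bytes_emitted=3
After char 7 ('5'=57): chars_in_quartet=4 acc=0x2F33B9 -> emit 2F 33 B9, reset; bytes_emitted=6
After char 8 ('7'=59): chars_in_quartet=1 acc=0x3B bytes_emitted=6
After char 9 ('9'=61): chars_in_quartet=2 acc=0xEFD bytes_emitted=6
After char 10 ('0'=52): chars_in_quartet=3 acc=0x3BF74 bytes_emitted=6
After char 11 ('J'=9): chars_in_quartet=4 acc=0xEFDD09 -> emit EF DD 09, reset; bytes_emitted=9

Answer: 31 CC D9 2F 33 B9 EF DD 09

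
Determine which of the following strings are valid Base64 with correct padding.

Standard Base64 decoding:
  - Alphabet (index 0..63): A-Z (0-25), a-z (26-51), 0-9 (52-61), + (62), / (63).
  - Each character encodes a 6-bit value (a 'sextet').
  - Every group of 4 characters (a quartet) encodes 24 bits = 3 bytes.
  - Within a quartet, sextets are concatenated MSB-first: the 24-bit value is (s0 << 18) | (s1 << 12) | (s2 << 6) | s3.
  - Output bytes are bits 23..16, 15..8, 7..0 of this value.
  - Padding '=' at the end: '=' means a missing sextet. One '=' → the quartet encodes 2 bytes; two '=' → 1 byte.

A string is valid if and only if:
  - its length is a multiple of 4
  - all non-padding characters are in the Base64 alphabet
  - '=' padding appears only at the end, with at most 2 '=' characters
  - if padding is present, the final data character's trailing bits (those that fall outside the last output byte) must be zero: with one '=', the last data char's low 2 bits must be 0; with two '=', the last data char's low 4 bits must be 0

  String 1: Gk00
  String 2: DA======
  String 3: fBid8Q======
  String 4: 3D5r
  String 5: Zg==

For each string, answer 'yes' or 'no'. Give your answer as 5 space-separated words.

Answer: yes no no yes yes

Derivation:
String 1: 'Gk00' → valid
String 2: 'DA======' → invalid (6 pad chars (max 2))
String 3: 'fBid8Q======' → invalid (6 pad chars (max 2))
String 4: '3D5r' → valid
String 5: 'Zg==' → valid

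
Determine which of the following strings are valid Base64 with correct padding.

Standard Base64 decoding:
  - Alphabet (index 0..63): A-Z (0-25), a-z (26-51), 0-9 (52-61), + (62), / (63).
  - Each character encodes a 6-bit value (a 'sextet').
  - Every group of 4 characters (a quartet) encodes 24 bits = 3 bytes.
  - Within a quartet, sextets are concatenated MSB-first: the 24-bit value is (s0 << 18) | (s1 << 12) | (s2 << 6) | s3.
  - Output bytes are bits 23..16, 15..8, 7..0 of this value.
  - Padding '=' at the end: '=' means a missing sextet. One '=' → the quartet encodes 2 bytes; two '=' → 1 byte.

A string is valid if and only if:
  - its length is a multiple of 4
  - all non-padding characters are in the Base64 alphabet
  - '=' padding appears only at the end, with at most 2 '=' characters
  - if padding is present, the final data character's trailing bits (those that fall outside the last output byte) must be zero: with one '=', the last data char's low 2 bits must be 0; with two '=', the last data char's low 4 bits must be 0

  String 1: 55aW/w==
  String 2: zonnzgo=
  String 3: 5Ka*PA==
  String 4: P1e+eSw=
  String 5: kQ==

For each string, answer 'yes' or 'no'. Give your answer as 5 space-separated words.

String 1: '55aW/w==' → valid
String 2: 'zonnzgo=' → valid
String 3: '5Ka*PA==' → invalid (bad char(s): ['*'])
String 4: 'P1e+eSw=' → valid
String 5: 'kQ==' → valid

Answer: yes yes no yes yes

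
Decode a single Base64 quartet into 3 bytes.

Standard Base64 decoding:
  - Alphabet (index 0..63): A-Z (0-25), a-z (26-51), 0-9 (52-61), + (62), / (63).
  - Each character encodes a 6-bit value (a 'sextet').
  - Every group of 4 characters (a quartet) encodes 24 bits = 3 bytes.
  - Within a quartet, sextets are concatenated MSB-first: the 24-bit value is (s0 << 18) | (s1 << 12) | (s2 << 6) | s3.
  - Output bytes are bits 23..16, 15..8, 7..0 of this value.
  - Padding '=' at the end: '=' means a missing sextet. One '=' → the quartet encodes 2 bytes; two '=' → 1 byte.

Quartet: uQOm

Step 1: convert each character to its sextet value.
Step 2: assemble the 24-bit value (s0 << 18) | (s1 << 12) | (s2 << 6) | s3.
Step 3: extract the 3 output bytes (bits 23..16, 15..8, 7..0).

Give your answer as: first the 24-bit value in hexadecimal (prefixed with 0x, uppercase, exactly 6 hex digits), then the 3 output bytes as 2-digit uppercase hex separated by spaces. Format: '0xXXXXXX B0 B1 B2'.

Sextets: u=46, Q=16, O=14, m=38
24-bit: (46<<18) | (16<<12) | (14<<6) | 38
      = 0xB80000 | 0x010000 | 0x000380 | 0x000026
      = 0xB903A6
Bytes: (v>>16)&0xFF=B9, (v>>8)&0xFF=03, v&0xFF=A6

Answer: 0xB903A6 B9 03 A6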